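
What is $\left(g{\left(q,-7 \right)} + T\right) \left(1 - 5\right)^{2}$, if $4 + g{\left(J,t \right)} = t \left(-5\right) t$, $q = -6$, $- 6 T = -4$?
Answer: $- \frac{11920}{3} \approx -3973.3$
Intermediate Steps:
$T = \frac{2}{3}$ ($T = \left(- \frac{1}{6}\right) \left(-4\right) = \frac{2}{3} \approx 0.66667$)
$g{\left(J,t \right)} = -4 - 5 t^{2}$ ($g{\left(J,t \right)} = -4 + t \left(-5\right) t = -4 + - 5 t t = -4 - 5 t^{2}$)
$\left(g{\left(q,-7 \right)} + T\right) \left(1 - 5\right)^{2} = \left(\left(-4 - 5 \left(-7\right)^{2}\right) + \frac{2}{3}\right) \left(1 - 5\right)^{2} = \left(\left(-4 - 245\right) + \frac{2}{3}\right) \left(-4\right)^{2} = \left(\left(-4 - 245\right) + \frac{2}{3}\right) 16 = \left(-249 + \frac{2}{3}\right) 16 = \left(- \frac{745}{3}\right) 16 = - \frac{11920}{3}$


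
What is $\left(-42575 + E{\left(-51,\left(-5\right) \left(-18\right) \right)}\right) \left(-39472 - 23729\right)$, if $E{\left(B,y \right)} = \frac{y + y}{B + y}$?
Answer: $\frac{34976381415}{13} \approx 2.6905 \cdot 10^{9}$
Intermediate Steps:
$E{\left(B,y \right)} = \frac{2 y}{B + y}$
$\left(-42575 + E{\left(-51,\left(-5\right) \left(-18\right) \right)}\right) \left(-39472 - 23729\right) = \left(-42575 + \frac{2 \left(\left(-5\right) \left(-18\right)\right)}{-51 - -90}\right) \left(-39472 - 23729\right) = \left(-42575 + 2 \cdot 90 \frac{1}{-51 + 90}\right) \left(-63201\right) = \left(-42575 + 2 \cdot 90 \cdot \frac{1}{39}\right) \left(-63201\right) = \left(-42575 + \frac{60}{13}\right) \left(-63201\right) = \left(- \frac{553415}{13}\right) \left(-63201\right) = \frac{34976381415}{13}$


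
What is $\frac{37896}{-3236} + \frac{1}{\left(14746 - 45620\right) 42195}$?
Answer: $- \frac{12342049146629}{1053907299870} \approx -11.711$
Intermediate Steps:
$\frac{37896}{-3236} + \frac{1}{\left(14746 - 45620\right) 42195} = 37896 \left(- \frac{1}{3236}\right) + \frac{1}{-30874} \cdot \frac{1}{42195} = - \frac{9474}{809} - \frac{1}{1302728430} = - \frac{12342049146629}{1053907299870}$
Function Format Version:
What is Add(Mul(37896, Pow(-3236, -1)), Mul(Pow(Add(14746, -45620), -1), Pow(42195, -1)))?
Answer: Rational(-12342049146629, 1053907299870) ≈ -11.711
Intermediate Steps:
Add(Mul(37896, Pow(-3236, -1)), Mul(Pow(Add(14746, -45620), -1), Pow(42195, -1))) = Add(Mul(37896, Rational(-1, 3236)), Mul(Pow(-30874, -1), Rational(1, 42195))) = Add(Rational(-9474, 809), Mul(Rational(-1, 30874), Rational(1, 42195))) = Add(Rational(-9474, 809), Rational(-1, 1302728430)) = Rational(-12342049146629, 1053907299870)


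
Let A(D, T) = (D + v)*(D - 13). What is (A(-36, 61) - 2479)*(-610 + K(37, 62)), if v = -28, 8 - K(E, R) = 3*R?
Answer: -517716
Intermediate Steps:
K(E, R) = 8 - 3*R
A(D, T) = (-28 + D)*(-13 + D) (A(D, T) = (D - 28)*(D - 13) = (-28 + D)*(-13 + D))
(A(-36, 61) - 2479)*(-610 + K(37, 62)) = ((364 + (-36)² - 41*(-36)) - 2479)*(-610 + (8 - 3*62)) = ((364 + 1296 + 1476) - 2479)*(-610 + (8 - 186)) = (3136 - 2479)*(-610 - 178) = 657*(-788) = -517716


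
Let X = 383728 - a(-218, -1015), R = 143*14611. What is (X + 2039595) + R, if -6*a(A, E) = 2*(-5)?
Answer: 13538083/3 ≈ 4.5127e+6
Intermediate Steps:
R = 2089373
a(A, E) = 5/3 (a(A, E) = -(-5)/3 = -1/6*(-10) = 5/3)
X = 1151179/3 (X = 383728 - 1*5/3 = 383728 - 5/3 = 1151179/3 ≈ 3.8373e+5)
(X + 2039595) + R = (1151179/3 + 2039595) + 2089373 = 7269964/3 + 2089373 = 13538083/3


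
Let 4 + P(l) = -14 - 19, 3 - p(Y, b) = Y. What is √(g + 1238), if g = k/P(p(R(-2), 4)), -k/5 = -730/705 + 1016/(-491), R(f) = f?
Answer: 2*√2030103148734093/2561547 ≈ 35.179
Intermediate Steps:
k = 1074710/69231 (k = -5*(-730/705 + 1016/(-491)) = -5*(-730*1/705 + 1016*(-1/491)) = -5*(-146/141 - 1016/491) = -5*(-214942/69231) = 1074710/69231 ≈ 15.524)
p(Y, b) = 3 - Y
P(l) = -37 (P(l) = -4 + (-14 - 19) = -4 - 33 = -37)
g = -1074710/2561547 (g = (1074710/69231)/(-37) = (1074710/69231)*(-1/37) = -1074710/2561547 ≈ -0.41956)
√(g + 1238) = √(-1074710/2561547 + 1238) = √(3170120476/2561547) = 2*√2030103148734093/2561547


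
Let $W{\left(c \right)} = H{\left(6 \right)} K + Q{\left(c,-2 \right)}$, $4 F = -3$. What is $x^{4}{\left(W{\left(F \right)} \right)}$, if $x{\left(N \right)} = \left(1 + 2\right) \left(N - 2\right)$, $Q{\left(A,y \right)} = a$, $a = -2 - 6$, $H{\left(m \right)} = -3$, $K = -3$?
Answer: $81$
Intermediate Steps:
$F = - \frac{3}{4}$ ($F = \frac{1}{4} \left(-3\right) = - \frac{3}{4} \approx -0.75$)
$a = -8$ ($a = -2 - 6 = -8$)
$Q{\left(A,y \right)} = -8$
$W{\left(c \right)} = 1$ ($W{\left(c \right)} = \left(-3\right) \left(-3\right) - 8 = 9 - 8 = 1$)
$x{\left(N \right)} = -6 + 3 N$ ($x{\left(N \right)} = 3 \left(-2 + N\right) = -6 + 3 N$)
$x^{4}{\left(W{\left(F \right)} \right)} = \left(-6 + 3 \cdot 1\right)^{4} = \left(-6 + 3\right)^{4} = \left(-3\right)^{4} = 81$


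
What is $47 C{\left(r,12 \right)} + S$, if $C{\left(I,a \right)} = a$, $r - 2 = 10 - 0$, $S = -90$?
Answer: $474$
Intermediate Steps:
$r = 12$ ($r = 2 + \left(10 - 0\right) = 2 + \left(10 + 0\right) = 2 + 10 = 12$)
$47 C{\left(r,12 \right)} + S = 47 \cdot 12 - 90 = 564 - 90 = 474$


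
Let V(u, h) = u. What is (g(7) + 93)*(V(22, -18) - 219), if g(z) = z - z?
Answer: -18321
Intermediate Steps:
g(z) = 0
(g(7) + 93)*(V(22, -18) - 219) = (0 + 93)*(22 - 219) = 93*(-197) = -18321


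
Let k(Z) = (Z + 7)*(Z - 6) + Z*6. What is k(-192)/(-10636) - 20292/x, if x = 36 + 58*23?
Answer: -66107643/3642830 ≈ -18.147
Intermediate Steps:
x = 1370 (x = 36 + 1334 = 1370)
k(Z) = 6*Z + (-6 + Z)*(7 + Z) (k(Z) = (7 + Z)*(-6 + Z) + 6*Z = (-6 + Z)*(7 + Z) + 6*Z = 6*Z + (-6 + Z)*(7 + Z))
k(-192)/(-10636) - 20292/x = (-42 + (-192)² + 7*(-192))/(-10636) - 20292/1370 = (-42 + 36864 - 1344)*(-1/10636) - 20292*1/1370 = 35478*(-1/10636) - 10146/685 = -17739/5318 - 10146/685 = -66107643/3642830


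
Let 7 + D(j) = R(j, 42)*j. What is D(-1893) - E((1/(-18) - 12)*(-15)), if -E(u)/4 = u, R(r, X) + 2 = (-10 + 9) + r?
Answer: 10769533/3 ≈ 3.5898e+6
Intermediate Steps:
R(r, X) = -3 + r (R(r, X) = -2 + ((-10 + 9) + r) = -2 + (-1 + r) = -3 + r)
E(u) = -4*u
D(j) = -7 + j*(-3 + j) (D(j) = -7 + (-3 + j)*j = -7 + j*(-3 + j))
D(-1893) - E((1/(-18) - 12)*(-15)) = (-7 - 1893*(-3 - 1893)) - (-4)*(1/(-18) - 12)*(-15) = (-7 - 1893*(-1896)) - (-4)*(-1/18 - 12)*(-15) = (-7 + 3589128) - (-4)*(-217/18*(-15)) = 3589121 - (-4)*1085/6 = 3589121 - 1*(-2170/3) = 3589121 + 2170/3 = 10769533/3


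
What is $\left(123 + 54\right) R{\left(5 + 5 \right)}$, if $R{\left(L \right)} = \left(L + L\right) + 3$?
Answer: $4071$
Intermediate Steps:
$R{\left(L \right)} = 3 + 2 L$ ($R{\left(L \right)} = 2 L + 3 = 3 + 2 L$)
$\left(123 + 54\right) R{\left(5 + 5 \right)} = \left(123 + 54\right) \left(3 + 2 \left(5 + 5\right)\right) = 177 \left(3 + 2 \cdot 10\right) = 177 \left(3 + 20\right) = 177 \cdot 23 = 4071$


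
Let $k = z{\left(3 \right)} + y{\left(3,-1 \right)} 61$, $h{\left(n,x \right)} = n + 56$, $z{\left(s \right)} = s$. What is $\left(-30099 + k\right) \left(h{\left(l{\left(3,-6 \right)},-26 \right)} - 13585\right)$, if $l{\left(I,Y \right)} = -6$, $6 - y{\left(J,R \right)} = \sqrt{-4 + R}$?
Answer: $402395550 + 825635 i \sqrt{5} \approx 4.024 \cdot 10^{8} + 1.8462 \cdot 10^{6} i$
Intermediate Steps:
$y{\left(J,R \right)} = 6 - \sqrt{-4 + R}$
$h{\left(n,x \right)} = 56 + n$
$k = 369 - 61 i \sqrt{5}$ ($k = 3 + \left(6 - \sqrt{-4 - 1}\right) 61 = 3 + \left(6 - \sqrt{-5}\right) 61 = 3 + \left(6 - i \sqrt{5}\right) 61 = 3 + \left(366 - 61 i \sqrt{5}\right) = 369 - 61 i \sqrt{5} \approx 369.0 - 136.4 i$)
$\left(-30099 + k\right) \left(h{\left(l{\left(3,-6 \right)},-26 \right)} - 13585\right) = \left(-30099 + \left(369 - 61 i \sqrt{5}\right)\right) \left(\left(56 - 6\right) - 13585\right) = \left(-29730 - 61 i \sqrt{5}\right) \left(50 - 13585\right) = \left(-29730 - 61 i \sqrt{5}\right) \left(-13535\right) = 402395550 + 825635 i \sqrt{5}$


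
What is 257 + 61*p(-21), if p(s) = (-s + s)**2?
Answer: 257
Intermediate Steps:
p(s) = 0 (p(s) = 0**2 = 0)
257 + 61*p(-21) = 257 + 61*0 = 257 + 0 = 257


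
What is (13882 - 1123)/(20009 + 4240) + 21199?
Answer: 171355770/8083 ≈ 21200.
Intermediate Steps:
(13882 - 1123)/(20009 + 4240) + 21199 = 12759/24249 + 21199 = 12759*(1/24249) + 21199 = 4253/8083 + 21199 = 171355770/8083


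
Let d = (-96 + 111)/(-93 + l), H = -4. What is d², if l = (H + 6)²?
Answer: 225/7921 ≈ 0.028406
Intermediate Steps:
l = 4 (l = (-4 + 6)² = 2² = 4)
d = -15/89 (d = (-96 + 111)/(-93 + 4) = 15/(-89) = 15*(-1/89) = -15/89 ≈ -0.16854)
d² = (-15/89)² = 225/7921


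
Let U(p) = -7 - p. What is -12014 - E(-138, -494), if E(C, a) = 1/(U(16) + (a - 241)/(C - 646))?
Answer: -4240926/353 ≈ -12014.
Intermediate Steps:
E(C, a) = 1/(-23 + (-241 + a)/(-646 + C)) (E(C, a) = 1/((-7 - 1*16) + (a - 241)/(C - 646)) = 1/((-7 - 16) + (-241 + a)/(-646 + C)) = 1/(-23 + (-241 + a)/(-646 + C)))
-12014 - E(-138, -494) = -12014 - (-646 - 138)/(14617 - 494 - 23*(-138)) = -12014 - (-784)/(14617 - 494 + 3174) = -12014 - (-784)/17297 = -12014 - 1*(-16/353) = -12014 + 16/353 = -4240926/353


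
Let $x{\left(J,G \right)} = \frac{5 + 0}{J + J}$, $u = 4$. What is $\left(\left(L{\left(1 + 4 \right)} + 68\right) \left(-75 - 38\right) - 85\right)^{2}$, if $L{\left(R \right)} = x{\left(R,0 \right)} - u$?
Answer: $\frac{217474009}{4} \approx 5.4369 \cdot 10^{7}$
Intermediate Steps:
$x{\left(J,G \right)} = \frac{5}{2 J}$
$L{\left(R \right)} = -4 + \frac{5}{2 R}$ ($L{\left(R \right)} = \frac{5}{2 R} - 4 = -4 + \frac{5}{2 R}$)
$\left(\left(L{\left(1 + 4 \right)} + 68\right) \left(-75 - 38\right) - 85\right)^{2} = \left(\left(\left(-4 + \frac{5}{2 \left(1 + 4\right)}\right) + 68\right) \left(-75 - 38\right) - 85\right)^{2} = \left(\left(\left(-4 + \frac{5}{2 \cdot 5}\right) + 68\right) \left(-113\right) - 85\right)^{2} = \left(\left(\left(-4 + \frac{5}{2} \cdot \frac{1}{5}\right) + 68\right) \left(-113\right) - 85\right)^{2} = \left(\left(\left(-4 + \frac{1}{2}\right) + 68\right) \left(-113\right) - 85\right)^{2} = \left(\left(- \frac{7}{2} + 68\right) \left(-113\right) - 85\right)^{2} = \left(\frac{129}{2} \left(-113\right) - 85\right)^{2} = \left(- \frac{14577}{2} - 85\right)^{2} = \left(- \frac{14747}{2}\right)^{2} = \frac{217474009}{4}$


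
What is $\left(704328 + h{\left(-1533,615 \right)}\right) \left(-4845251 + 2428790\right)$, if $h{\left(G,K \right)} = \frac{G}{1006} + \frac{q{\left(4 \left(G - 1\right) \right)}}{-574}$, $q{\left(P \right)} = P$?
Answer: $- \frac{491405794641099633}{288722} \approx -1.702 \cdot 10^{12}$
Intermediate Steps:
$h{\left(G,K \right)} = \frac{2}{287} - \frac{1725 G}{288722}$ ($h{\left(G,K \right)} = \frac{G}{1006} + \frac{4 \left(G - 1\right)}{-574} = G \frac{1}{1006} + 4 \left(-1 + G\right) \left(- \frac{1}{574}\right) = \frac{G}{1006} + \left(-4 + 4 G\right) \left(- \frac{1}{574}\right) = \frac{G}{1006} - \left(- \frac{2}{287} + \frac{2 G}{287}\right) = \frac{2}{287} - \frac{1725 G}{288722}$)
$\left(704328 + h{\left(-1533,615 \right)}\right) \left(-4845251 + 2428790\right) = \left(704328 + \left(\frac{2}{287} - - \frac{377775}{41246}\right)\right) \left(-4845251 + 2428790\right) = \left(704328 + \left(\frac{2}{287} + \frac{377775}{41246}\right)\right) \left(-2416461\right) = \left(704328 + \frac{2646437}{288722}\right) \left(-2416461\right) = \frac{203357635253}{288722} \left(-2416461\right) = - \frac{491405794641099633}{288722}$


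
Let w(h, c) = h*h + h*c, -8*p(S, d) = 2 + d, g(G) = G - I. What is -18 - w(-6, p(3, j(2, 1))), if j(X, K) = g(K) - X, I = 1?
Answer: -54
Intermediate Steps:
g(G) = -1 + G (g(G) = G - 1*1 = G - 1 = -1 + G)
j(X, K) = -1 + K - X (j(X, K) = (-1 + K) - X = -1 + K - X)
p(S, d) = -¼ - d/8 (p(S, d) = -(2 + d)/8 = -¼ - d/8)
w(h, c) = h² + c*h
-18 - w(-6, p(3, j(2, 1))) = -18 - (-6)*((-¼ - (-1 + 1 - 1*2)/8) - 6) = -18 - (-6)*((-¼ - (-1 + 1 - 2)/8) - 6) = -18 - (-6)*((-¼ - ⅛*(-2)) - 6) = -18 - (-6)*((-¼ + ¼) - 6) = -18 - (-6)*(0 - 6) = -18 - (-6)*(-6) = -18 - 1*36 = -18 - 36 = -54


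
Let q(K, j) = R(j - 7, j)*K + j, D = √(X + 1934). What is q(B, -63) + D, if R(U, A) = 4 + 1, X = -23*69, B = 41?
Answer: 142 + √347 ≈ 160.63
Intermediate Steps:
X = -1587
R(U, A) = 5
D = √347 (D = √(-1587 + 1934) = √347 ≈ 18.628)
q(K, j) = j + 5*K (q(K, j) = 5*K + j = j + 5*K)
q(B, -63) + D = (-63 + 5*41) + √347 = (-63 + 205) + √347 = 142 + √347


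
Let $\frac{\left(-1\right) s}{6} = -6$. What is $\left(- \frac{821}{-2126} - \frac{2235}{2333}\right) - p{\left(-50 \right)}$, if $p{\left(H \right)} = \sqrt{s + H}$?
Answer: $- \frac{2836217}{4959958} - i \sqrt{14} \approx -0.57182 - 3.7417 i$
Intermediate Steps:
$s = 36$ ($s = \left(-6\right) \left(-6\right) = 36$)
$p{\left(H \right)} = \sqrt{36 + H}$
$\left(- \frac{821}{-2126} - \frac{2235}{2333}\right) - p{\left(-50 \right)} = \left(- \frac{821}{-2126} - \frac{2235}{2333}\right) - \sqrt{36 - 50} = \left(\left(-821\right) \left(- \frac{1}{2126}\right) - \frac{2235}{2333}\right) - \sqrt{-14} = \left(\frac{821}{2126} - \frac{2235}{2333}\right) - i \sqrt{14} = - \frac{2836217}{4959958} - i \sqrt{14}$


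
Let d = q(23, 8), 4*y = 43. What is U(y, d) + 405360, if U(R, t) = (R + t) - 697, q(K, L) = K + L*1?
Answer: 1618819/4 ≈ 4.0471e+5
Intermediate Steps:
y = 43/4 (y = (¼)*43 = 43/4 ≈ 10.750)
q(K, L) = K + L
d = 31 (d = 23 + 8 = 31)
U(R, t) = -697 + R + t
U(y, d) + 405360 = (-697 + 43/4 + 31) + 405360 = -2621/4 + 405360 = 1618819/4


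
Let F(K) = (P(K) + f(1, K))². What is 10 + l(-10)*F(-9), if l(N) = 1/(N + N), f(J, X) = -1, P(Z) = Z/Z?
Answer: 10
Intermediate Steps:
P(Z) = 1
l(N) = 1/(2*N)
F(K) = 0 (F(K) = (1 - 1)² = 0² = 0)
10 + l(-10)*F(-9) = 10 + ((½)/(-10))*0 = 10 + ((½)*(-⅒))*0 = 10 - 1/20*0 = 10 + 0 = 10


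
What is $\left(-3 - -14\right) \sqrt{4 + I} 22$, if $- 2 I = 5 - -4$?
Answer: $121 i \sqrt{2} \approx 171.12 i$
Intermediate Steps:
$I = - \frac{9}{2}$ ($I = - \frac{5 - -4}{2} = - \frac{5 + 4}{2} = \left(- \frac{1}{2}\right) 9 = - \frac{9}{2} \approx -4.5$)
$\left(-3 - -14\right) \sqrt{4 + I} 22 = \left(-3 - -14\right) \sqrt{4 - \frac{9}{2}} \cdot 22 = \left(-3 + 14\right) \sqrt{- \frac{1}{2}} \cdot 22 = 11 \frac{i \sqrt{2}}{2} \cdot 22 = \frac{11 i \sqrt{2}}{2} \cdot 22 = 121 i \sqrt{2}$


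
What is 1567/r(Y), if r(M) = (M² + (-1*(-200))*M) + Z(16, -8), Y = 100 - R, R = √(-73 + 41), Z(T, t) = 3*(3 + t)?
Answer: 1567*I/(1600*√2 + 29953*I) ≈ 0.052018 + 0.0039296*I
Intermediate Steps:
Z(T, t) = 9 + 3*t
R = 4*I*√2 (R = √(-32) = 4*I*√2 ≈ 5.6569*I)
Y = 100 - 4*I*√2 ≈ 100.0 - 5.6569*I
r(M) = -15 + M² + 200*M (r(M) = (M² + (-1*(-200))*M) + (9 + 3*(-8)) = (M² + 200*M) + (9 - 24) = (M² + 200*M) - 15 = -15 + M² + 200*M)
1567/r(Y) = 1567/(-15 + (100 - 4*I*√2)² + 200*(100 - 4*I*√2)) = 1567/(-15 + (100 - 4*I*√2)² + (20000 - 800*I*√2)) = 1567/(19985 + (100 - 4*I*√2)² - 800*I*√2)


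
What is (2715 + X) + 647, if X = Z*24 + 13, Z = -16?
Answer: 2991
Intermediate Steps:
X = -371 (X = -16*24 + 13 = -384 + 13 = -371)
(2715 + X) + 647 = (2715 - 371) + 647 = 2344 + 647 = 2991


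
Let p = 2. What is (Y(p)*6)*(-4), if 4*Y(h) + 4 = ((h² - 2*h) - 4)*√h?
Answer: 24 + 24*√2 ≈ 57.941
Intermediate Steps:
Y(h) = -1 + √h*(-4 + h² - 2*h)/4 (Y(h) = -1 + (((h² - 2*h) - 4)*√h)/4 = -1 + ((-4 + h² - 2*h)*√h)/4 = -1 + (√h*(-4 + h² - 2*h))/4 = -1 + √h*(-4 + h² - 2*h)/4)
(Y(p)*6)*(-4) = ((-1 - √2 - √2 + 2^(5/2)/4)*6)*(-4) = ((-1 - √2 - √2 + (4*√2)/4)*6)*(-4) = ((-1 - √2 - √2 + √2)*6)*(-4) = ((-1 - √2)*6)*(-4) = (-6 - 6*√2)*(-4) = 24 + 24*√2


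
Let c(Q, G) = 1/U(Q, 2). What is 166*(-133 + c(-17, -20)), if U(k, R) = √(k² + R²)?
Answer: -22078 + 166*√293/293 ≈ -22068.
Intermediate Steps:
U(k, R) = √(R² + k²)
c(Q, G) = (4 + Q²)^(-½) (c(Q, G) = 1/(√(2² + Q²)) = 1/(√(4 + Q²)) = (4 + Q²)^(-½))
166*(-133 + c(-17, -20)) = 166*(-133 + (4 + (-17)²)^(-½)) = 166*(-133 + (4 + 289)^(-½)) = 166*(-133 + 293^(-½)) = 166*(-133 + √293/293) = -22078 + 166*√293/293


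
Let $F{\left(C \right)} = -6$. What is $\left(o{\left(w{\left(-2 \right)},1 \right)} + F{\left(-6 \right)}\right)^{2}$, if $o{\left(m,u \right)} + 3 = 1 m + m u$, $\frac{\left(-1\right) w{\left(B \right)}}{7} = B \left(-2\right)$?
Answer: $4225$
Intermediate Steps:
$w{\left(B \right)} = 14 B$ ($w{\left(B \right)} = - 7 B \left(-2\right) = - 7 \left(- 2 B\right) = 14 B$)
$o{\left(m,u \right)} = -3 + m + m u$ ($o{\left(m,u \right)} = -3 + \left(1 m + m u\right) = -3 + \left(m + m u\right) = -3 + m + m u$)
$\left(o{\left(w{\left(-2 \right)},1 \right)} + F{\left(-6 \right)}\right)^{2} = \left(\left(-3 + 14 \left(-2\right) + 14 \left(-2\right) 1\right) - 6\right)^{2} = \left(\left(-3 - 28 - 28\right) - 6\right)^{2} = \left(-59 - 6\right)^{2} = \left(-65\right)^{2} = 4225$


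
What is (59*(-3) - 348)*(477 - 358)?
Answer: -62475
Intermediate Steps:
(59*(-3) - 348)*(477 - 358) = (-177 - 348)*119 = -525*119 = -62475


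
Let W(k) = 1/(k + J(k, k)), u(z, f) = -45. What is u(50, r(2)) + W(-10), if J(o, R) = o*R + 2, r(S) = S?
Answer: -4139/92 ≈ -44.989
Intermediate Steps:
J(o, R) = 2 + R*o (J(o, R) = R*o + 2 = 2 + R*o)
W(k) = 1/(2 + k + k²) (W(k) = 1/(k + (2 + k*k)) = 1/(k + (2 + k²)) = 1/(2 + k + k²))
u(50, r(2)) + W(-10) = -45 + 1/(2 - 10 + (-10)²) = -45 + 1/(2 - 10 + 100) = -45 + 1/92 = -4139/92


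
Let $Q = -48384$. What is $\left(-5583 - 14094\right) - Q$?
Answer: $28707$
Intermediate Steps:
$\left(-5583 - 14094\right) - Q = \left(-5583 - 14094\right) - -48384 = -19677 + 48384 = 28707$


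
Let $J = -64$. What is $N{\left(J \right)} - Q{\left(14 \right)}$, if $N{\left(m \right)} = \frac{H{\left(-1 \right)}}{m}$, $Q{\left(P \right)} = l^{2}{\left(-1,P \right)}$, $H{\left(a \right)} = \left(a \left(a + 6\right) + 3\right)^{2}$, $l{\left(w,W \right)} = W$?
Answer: $- \frac{3137}{16} \approx -196.06$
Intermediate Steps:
$H{\left(a \right)} = \left(3 + a \left(6 + a\right)\right)^{2}$ ($H{\left(a \right)} = \left(a \left(6 + a\right) + 3\right)^{2} = \left(3 + a \left(6 + a\right)\right)^{2}$)
$Q{\left(P \right)} = P^{2}$
$N{\left(m \right)} = \frac{4}{m}$ ($N{\left(m \right)} = \frac{\left(3 + \left(-1\right)^{2} + 6 \left(-1\right)\right)^{2}}{m} = \frac{\left(3 + 1 - 6\right)^{2}}{m} = \frac{\left(-2\right)^{2}}{m} = \frac{4}{m}$)
$N{\left(J \right)} - Q{\left(14 \right)} = \frac{4}{-64} - 14^{2} = 4 \left(- \frac{1}{64}\right) - 196 = - \frac{1}{16} - 196 = - \frac{3137}{16}$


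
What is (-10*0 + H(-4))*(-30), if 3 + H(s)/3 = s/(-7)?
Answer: 1530/7 ≈ 218.57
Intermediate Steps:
H(s) = -9 - 3*s/7 (H(s) = -9 + 3*(s/(-7)) = -9 + 3*(s*(-1/7)) = -9 + 3*(-s/7) = -9 - 3*s/7)
(-10*0 + H(-4))*(-30) = (-10*0 + (-9 - 3/7*(-4)))*(-30) = (0 + (-9 + 12/7))*(-30) = (0 - 51/7)*(-30) = -51/7*(-30) = 1530/7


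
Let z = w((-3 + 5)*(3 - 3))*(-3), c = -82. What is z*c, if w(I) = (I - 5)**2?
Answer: 6150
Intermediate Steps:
w(I) = (-5 + I)**2
z = -75 (z = (-5 + (-3 + 5)*(3 - 3))**2*(-3) = (-5 + 2*0)**2*(-3) = (-5 + 0)**2*(-3) = (-5)**2*(-3) = 25*(-3) = -75)
z*c = -75*(-82) = 6150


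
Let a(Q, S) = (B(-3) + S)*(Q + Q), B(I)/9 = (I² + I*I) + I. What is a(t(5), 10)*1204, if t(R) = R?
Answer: 1745800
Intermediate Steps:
B(I) = 9*I + 18*I² (B(I) = 9*((I² + I*I) + I) = 9*((I² + I²) + I) = 9*(2*I² + I) = 9*(I + 2*I²) = 9*I + 18*I²)
a(Q, S) = 2*Q*(135 + S) (a(Q, S) = (9*(-3)*(1 + 2*(-3)) + S)*(Q + Q) = (9*(-3)*(1 - 6) + S)*(2*Q) = (9*(-3)*(-5) + S)*(2*Q) = (135 + S)*(2*Q) = 2*Q*(135 + S))
a(t(5), 10)*1204 = (2*5*(135 + 10))*1204 = (2*5*145)*1204 = 1450*1204 = 1745800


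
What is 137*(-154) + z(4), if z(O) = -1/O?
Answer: -84393/4 ≈ -21098.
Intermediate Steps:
137*(-154) + z(4) = 137*(-154) - 1/4 = -21098 - 1*¼ = -21098 - ¼ = -84393/4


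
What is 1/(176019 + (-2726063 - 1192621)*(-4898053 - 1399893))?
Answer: 1/24679660399083 ≈ 4.0519e-14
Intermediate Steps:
1/(176019 + (-2726063 - 1192621)*(-4898053 - 1399893)) = 1/(176019 - 3918684*(-6297946)) = 1/(176019 + 24679660223064) = 1/24679660399083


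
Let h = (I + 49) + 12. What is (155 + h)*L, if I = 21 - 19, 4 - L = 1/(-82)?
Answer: 35861/41 ≈ 874.66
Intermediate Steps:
L = 329/82 (L = 4 - 1/(-82) = 4 - 1*(-1/82) = 4 + 1/82 = 329/82 ≈ 4.0122)
I = 2
h = 63 (h = (2 + 49) + 12 = 51 + 12 = 63)
(155 + h)*L = (155 + 63)*(329/82) = 218*(329/82) = 35861/41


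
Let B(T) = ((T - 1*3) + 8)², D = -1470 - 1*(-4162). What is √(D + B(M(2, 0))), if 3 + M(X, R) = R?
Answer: 2*√674 ≈ 51.923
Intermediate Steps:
M(X, R) = -3 + R
D = 2692 (D = -1470 + 4162 = 2692)
B(T) = (5 + T)² (B(T) = ((T - 3) + 8)² = ((-3 + T) + 8)² = (5 + T)²)
√(D + B(M(2, 0))) = √(2692 + (5 + (-3 + 0))²) = √(2692 + (5 - 3)²) = √(2692 + 2²) = √(2692 + 4) = √2696 = 2*√674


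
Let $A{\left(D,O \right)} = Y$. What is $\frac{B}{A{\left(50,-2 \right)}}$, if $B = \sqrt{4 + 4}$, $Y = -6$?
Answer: $- \frac{\sqrt{2}}{3} \approx -0.4714$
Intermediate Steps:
$A{\left(D,O \right)} = -6$
$B = 2 \sqrt{2}$ ($B = \sqrt{8} = 2 \sqrt{2} \approx 2.8284$)
$\frac{B}{A{\left(50,-2 \right)}} = \frac{2 \sqrt{2}}{-6} = 2 \sqrt{2} \left(- \frac{1}{6}\right) = - \frac{\sqrt{2}}{3}$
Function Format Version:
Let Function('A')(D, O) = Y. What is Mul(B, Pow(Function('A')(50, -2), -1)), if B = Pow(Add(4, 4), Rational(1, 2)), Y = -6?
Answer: Mul(Rational(-1, 3), Pow(2, Rational(1, 2))) ≈ -0.47140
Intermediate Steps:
Function('A')(D, O) = -6
B = Mul(2, Pow(2, Rational(1, 2))) (B = Pow(8, Rational(1, 2)) = Mul(2, Pow(2, Rational(1, 2))) ≈ 2.8284)
Mul(B, Pow(Function('A')(50, -2), -1)) = Mul(Mul(2, Pow(2, Rational(1, 2))), Pow(-6, -1)) = Mul(Mul(2, Pow(2, Rational(1, 2))), Rational(-1, 6)) = Mul(Rational(-1, 3), Pow(2, Rational(1, 2)))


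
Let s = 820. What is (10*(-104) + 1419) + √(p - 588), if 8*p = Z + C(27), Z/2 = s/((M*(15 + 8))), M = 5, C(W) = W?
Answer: 379 + I*√4933178/92 ≈ 379.0 + 24.142*I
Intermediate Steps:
Z = 328/23 (Z = 2*(820/((5*(15 + 8)))) = 2*(820/((5*23))) = 2*(820/115) = 2*(820*(1/115)) = 2*(164/23) = 328/23 ≈ 14.261)
p = 949/184 (p = (328/23 + 27)/8 = (⅛)*(949/23) = 949/184 ≈ 5.1576)
(10*(-104) + 1419) + √(p - 588) = (10*(-104) + 1419) + √(949/184 - 588) = (-1040 + 1419) + √(-107243/184) = 379 + I*√4933178/92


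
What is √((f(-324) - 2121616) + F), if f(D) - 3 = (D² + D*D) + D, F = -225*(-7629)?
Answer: 2*I*√48865 ≈ 442.11*I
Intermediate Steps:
F = 1716525
f(D) = 3 + D + 2*D² (f(D) = 3 + ((D² + D*D) + D) = 3 + ((D² + D²) + D) = 3 + (2*D² + D) = 3 + (D + 2*D²) = 3 + D + 2*D²)
√((f(-324) - 2121616) + F) = √(((3 - 324 + 2*(-324)²) - 2121616) + 1716525) = √(((3 - 324 + 2*104976) - 2121616) + 1716525) = √(((3 - 324 + 209952) - 2121616) + 1716525) = √((209631 - 2121616) + 1716525) = √(-1911985 + 1716525) = √(-195460) = 2*I*√48865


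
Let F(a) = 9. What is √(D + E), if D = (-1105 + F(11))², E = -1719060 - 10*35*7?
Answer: I*√520294 ≈ 721.31*I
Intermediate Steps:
E = -1721510 (E = -1719060 - 350*7 = -1719060 - 2450 = -1721510)
D = 1201216 (D = (-1105 + 9)² = (-1096)² = 1201216)
√(D + E) = √(1201216 - 1721510) = √(-520294) = I*√520294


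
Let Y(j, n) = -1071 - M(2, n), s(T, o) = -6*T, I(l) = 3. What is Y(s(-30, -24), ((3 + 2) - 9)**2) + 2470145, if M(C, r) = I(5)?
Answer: 2469071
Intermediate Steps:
M(C, r) = 3
Y(j, n) = -1074 (Y(j, n) = -1071 - 1*3 = -1071 - 3 = -1074)
Y(s(-30, -24), ((3 + 2) - 9)**2) + 2470145 = -1074 + 2470145 = 2469071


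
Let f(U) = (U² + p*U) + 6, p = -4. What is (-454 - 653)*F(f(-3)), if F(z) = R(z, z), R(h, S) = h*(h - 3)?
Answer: -717336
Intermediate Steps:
f(U) = 6 + U² - 4*U (f(U) = (U² - 4*U) + 6 = 6 + U² - 4*U)
R(h, S) = h*(-3 + h)
F(z) = z*(-3 + z)
(-454 - 653)*F(f(-3)) = (-454 - 653)*((6 + (-3)² - 4*(-3))*(-3 + (6 + (-3)² - 4*(-3)))) = -1107*(6 + 9 + 12)*(-3 + (6 + 9 + 12)) = -29889*(-3 + 27) = -29889*24 = -1107*648 = -717336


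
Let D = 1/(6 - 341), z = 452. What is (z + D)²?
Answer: 22927713561/112225 ≈ 2.0430e+5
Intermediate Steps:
D = -1/335 (D = 1/(-335) = -1/335 ≈ -0.0029851)
(z + D)² = (452 - 1/335)² = (151419/335)² = 22927713561/112225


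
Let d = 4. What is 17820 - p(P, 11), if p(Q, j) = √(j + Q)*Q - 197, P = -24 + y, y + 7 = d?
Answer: 18017 + 108*I ≈ 18017.0 + 108.0*I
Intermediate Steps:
y = -3 (y = -7 + 4 = -3)
P = -27 (P = -24 - 3 = -27)
p(Q, j) = -197 + Q*√(Q + j) (p(Q, j) = √(Q + j)*Q - 197 = Q*√(Q + j) - 197 = -197 + Q*√(Q + j))
17820 - p(P, 11) = 17820 - (-197 - 27*√(-27 + 11)) = 17820 - (-197 - 108*I) = 17820 + (197 + 108*I) = 18017 + 108*I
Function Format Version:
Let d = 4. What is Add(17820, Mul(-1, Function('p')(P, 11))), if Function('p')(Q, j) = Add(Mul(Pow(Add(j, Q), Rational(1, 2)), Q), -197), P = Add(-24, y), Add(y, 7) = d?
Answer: Add(18017, Mul(108, I)) ≈ Add(18017., Mul(108.00, I))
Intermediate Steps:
y = -3 (y = Add(-7, 4) = -3)
P = -27 (P = Add(-24, -3) = -27)
Function('p')(Q, j) = Add(-197, Mul(Q, Pow(Add(Q, j), Rational(1, 2)))) (Function('p')(Q, j) = Add(Mul(Pow(Add(Q, j), Rational(1, 2)), Q), -197) = Add(Mul(Q, Pow(Add(Q, j), Rational(1, 2))), -197) = Add(-197, Mul(Q, Pow(Add(Q, j), Rational(1, 2)))))
Add(17820, Mul(-1, Function('p')(P, 11))) = Add(17820, Mul(-1, Add(-197, Mul(-27, Pow(Add(-27, 11), Rational(1, 2)))))) = Add(17820, Mul(-1, Add(-197, Mul(-27, Pow(-16, Rational(1, 2)))))) = Add(17820, Mul(-1, Add(-197, Mul(-27, Mul(4, I))))) = Add(17820, Mul(-1, Add(-197, Mul(-108, I)))) = Add(17820, Add(197, Mul(108, I))) = Add(18017, Mul(108, I))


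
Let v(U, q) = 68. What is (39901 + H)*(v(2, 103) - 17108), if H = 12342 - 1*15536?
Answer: -625487280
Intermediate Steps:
H = -3194 (H = 12342 - 15536 = -3194)
(39901 + H)*(v(2, 103) - 17108) = (39901 - 3194)*(68 - 17108) = 36707*(-17040) = -625487280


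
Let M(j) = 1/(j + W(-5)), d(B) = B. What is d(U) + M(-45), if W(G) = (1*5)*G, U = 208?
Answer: 14559/70 ≈ 207.99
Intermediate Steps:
W(G) = 5*G
M(j) = 1/(-25 + j) (M(j) = 1/(j + 5*(-5)) = 1/(j - 25) = 1/(-25 + j))
d(U) + M(-45) = 208 + 1/(-25 - 45) = 208 + 1/(-70) = 208 - 1/70 = 14559/70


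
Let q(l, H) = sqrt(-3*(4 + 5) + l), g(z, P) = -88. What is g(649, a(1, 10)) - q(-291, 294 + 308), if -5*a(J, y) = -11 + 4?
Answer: -88 - I*sqrt(318) ≈ -88.0 - 17.833*I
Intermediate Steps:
a(J, y) = 7/5 (a(J, y) = -(-11 + 4)/5 = -1/5*(-7) = 7/5)
q(l, H) = sqrt(-27 + l) (q(l, H) = sqrt(-3*9 + l) = sqrt(-27 + l))
g(649, a(1, 10)) - q(-291, 294 + 308) = -88 - sqrt(-27 - 291) = -88 - sqrt(-318) = -88 - I*sqrt(318)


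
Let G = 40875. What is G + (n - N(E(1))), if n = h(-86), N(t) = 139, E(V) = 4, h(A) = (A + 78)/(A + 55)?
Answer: 1262824/31 ≈ 40736.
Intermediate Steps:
h(A) = (78 + A)/(55 + A)
n = 8/31 (n = (78 - 86)/(55 - 86) = -8/(-31) = -1/31*(-8) = 8/31 ≈ 0.25806)
G + (n - N(E(1))) = 40875 + (8/31 - 1*139) = 40875 + (8/31 - 139) = 40875 - 4301/31 = 1262824/31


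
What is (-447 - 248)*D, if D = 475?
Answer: -330125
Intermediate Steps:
(-447 - 248)*D = (-447 - 248)*475 = -695*475 = -330125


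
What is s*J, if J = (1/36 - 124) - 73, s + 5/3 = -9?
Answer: 56728/27 ≈ 2101.0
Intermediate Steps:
s = -32/3 (s = -5/3 - 9 = -32/3 ≈ -10.667)
J = -7091/36 (J = (1/36 - 124) - 73 = -4463/36 - 73 = -7091/36 ≈ -196.97)
s*J = -32/3*(-7091/36) = 56728/27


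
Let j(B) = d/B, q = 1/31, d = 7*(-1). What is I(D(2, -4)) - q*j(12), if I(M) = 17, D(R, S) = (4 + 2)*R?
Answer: 6331/372 ≈ 17.019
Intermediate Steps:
D(R, S) = 6*R
d = -7
q = 1/31 ≈ 0.032258
j(B) = -7/B
I(D(2, -4)) - q*j(12) = 17 - (-7/12)/31 = 17 - (-7*1/12)/31 = 17 - (-7)/(31*12) = 17 - 1*(-7/372) = 17 + 7/372 = 6331/372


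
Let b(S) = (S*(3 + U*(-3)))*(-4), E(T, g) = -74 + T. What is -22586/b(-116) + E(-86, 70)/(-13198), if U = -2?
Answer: -74355467/13778712 ≈ -5.3964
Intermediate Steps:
b(S) = -36*S (b(S) = (S*(3 - 2*(-3)))*(-4) = (S*(3 + 6))*(-4) = (S*9)*(-4) = (9*S)*(-4) = -36*S)
-22586/b(-116) + E(-86, 70)/(-13198) = -22586/((-36*(-116))) + (-74 - 86)/(-13198) = -22586/4176 - 160*(-1/13198) = -22586*1/4176 + 80/6599 = -11293/2088 + 80/6599 = -74355467/13778712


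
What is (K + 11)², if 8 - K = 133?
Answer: 12996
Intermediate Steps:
K = -125 (K = 8 - 1*133 = 8 - 133 = -125)
(K + 11)² = (-125 + 11)² = (-114)² = 12996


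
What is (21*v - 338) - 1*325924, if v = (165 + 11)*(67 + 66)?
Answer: 165306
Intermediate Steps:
v = 23408 (v = 176*133 = 23408)
(21*v - 338) - 1*325924 = (21*23408 - 338) - 1*325924 = (491568 - 338) - 325924 = 491230 - 325924 = 165306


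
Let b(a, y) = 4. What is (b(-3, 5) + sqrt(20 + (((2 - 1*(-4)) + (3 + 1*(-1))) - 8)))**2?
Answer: 36 + 16*sqrt(5) ≈ 71.777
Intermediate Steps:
(b(-3, 5) + sqrt(20 + (((2 - 1*(-4)) + (3 + 1*(-1))) - 8)))**2 = (4 + sqrt(20 + (((2 - 1*(-4)) + (3 + 1*(-1))) - 8)))**2 = (4 + sqrt(20 + (((2 + 4) + (3 - 1)) - 8)))**2 = (4 + sqrt(20 + ((6 + 2) - 8)))**2 = (4 + sqrt(20 + (8 - 8)))**2 = (4 + sqrt(20 + 0))**2 = (4 + sqrt(20))**2 = (4 + 2*sqrt(5))**2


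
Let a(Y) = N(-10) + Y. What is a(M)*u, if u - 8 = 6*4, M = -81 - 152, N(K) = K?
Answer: -7776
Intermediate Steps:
M = -233
u = 32 (u = 8 + 6*4 = 8 + 24 = 32)
a(Y) = -10 + Y
a(M)*u = (-10 - 233)*32 = -243*32 = -7776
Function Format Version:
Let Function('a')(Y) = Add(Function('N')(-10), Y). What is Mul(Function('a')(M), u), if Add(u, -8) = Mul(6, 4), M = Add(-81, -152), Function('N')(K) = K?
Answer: -7776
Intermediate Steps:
M = -233
u = 32 (u = Add(8, Mul(6, 4)) = Add(8, 24) = 32)
Function('a')(Y) = Add(-10, Y)
Mul(Function('a')(M), u) = Mul(Add(-10, -233), 32) = Mul(-243, 32) = -7776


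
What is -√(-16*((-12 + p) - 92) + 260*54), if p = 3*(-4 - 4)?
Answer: -2*√4022 ≈ -126.84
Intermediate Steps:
p = -24 (p = 3*(-8) = -24)
-√(-16*((-12 + p) - 92) + 260*54) = -√(-16*((-12 - 24) - 92) + 260*54) = -√(-16*(-36 - 92) + 14040) = -√(-16*(-128) + 14040) = -√(2048 + 14040) = -√16088 = -2*√4022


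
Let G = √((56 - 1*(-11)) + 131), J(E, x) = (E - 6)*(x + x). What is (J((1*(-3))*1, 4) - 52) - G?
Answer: -124 - 3*√22 ≈ -138.07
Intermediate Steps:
J(E, x) = 2*x*(-6 + E) (J(E, x) = (-6 + E)*(2*x) = 2*x*(-6 + E))
G = 3*√22 (G = √((56 + 11) + 131) = √(67 + 131) = √198 = 3*√22 ≈ 14.071)
(J((1*(-3))*1, 4) - 52) - G = (2*4*(-6 + (1*(-3))*1) - 52) - 3*√22 = (2*4*(-6 - 3*1) - 52) - 3*√22 = (2*4*(-6 - 3) - 52) - 3*√22 = (2*4*(-9) - 52) - 3*√22 = (-72 - 52) - 3*√22 = -124 - 3*√22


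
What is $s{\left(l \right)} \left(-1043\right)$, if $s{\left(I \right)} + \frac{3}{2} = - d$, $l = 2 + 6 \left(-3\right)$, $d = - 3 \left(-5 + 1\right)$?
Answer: $\frac{28161}{2} \approx 14081.0$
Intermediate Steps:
$d = 12$ ($d = \left(-3\right) \left(-4\right) = 12$)
$l = -16$ ($l = 2 - 18 = -16$)
$s{\left(I \right)} = - \frac{27}{2}$ ($s{\left(I \right)} = - \frac{3}{2} - 12 = - \frac{27}{2}$)
$s{\left(l \right)} \left(-1043\right) = \left(- \frac{27}{2}\right) \left(-1043\right) = \frac{28161}{2}$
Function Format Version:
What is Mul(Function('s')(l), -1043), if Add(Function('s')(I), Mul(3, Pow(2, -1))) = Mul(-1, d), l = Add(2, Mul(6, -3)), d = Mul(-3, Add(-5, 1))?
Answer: Rational(28161, 2) ≈ 14081.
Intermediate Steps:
d = 12 (d = Mul(-3, -4) = 12)
l = -16 (l = Add(2, -18) = -16)
Function('s')(I) = Rational(-27, 2) (Function('s')(I) = Add(Rational(-3, 2), Mul(-1, 12)) = Add(Rational(-3, 2), -12) = Rational(-27, 2))
Mul(Function('s')(l), -1043) = Mul(Rational(-27, 2), -1043) = Rational(28161, 2)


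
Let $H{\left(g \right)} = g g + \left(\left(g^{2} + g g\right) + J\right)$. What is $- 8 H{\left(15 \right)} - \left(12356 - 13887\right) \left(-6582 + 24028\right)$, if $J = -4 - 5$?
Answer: $26704498$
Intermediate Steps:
$J = -9$ ($J = -4 - 5 = -9$)
$H{\left(g \right)} = -9 + 3 g^{2}$ ($H{\left(g \right)} = g g - \left(9 - g^{2} - g g\right) = g^{2} + \left(\left(g^{2} + g^{2}\right) - 9\right) = g^{2} + \left(2 g^{2} - 9\right) = g^{2} + \left(-9 + 2 g^{2}\right) = -9 + 3 g^{2}$)
$- 8 H{\left(15 \right)} - \left(12356 - 13887\right) \left(-6582 + 24028\right) = - 8 \left(-9 + 3 \cdot 15^{2}\right) - \left(12356 - 13887\right) \left(-6582 + 24028\right) = - 8 \left(-9 + 3 \cdot 225\right) - \left(-1531\right) 17446 = - 8 \left(-9 + 675\right) - -26709826 = \left(-8\right) 666 + 26709826 = -5328 + 26709826 = 26704498$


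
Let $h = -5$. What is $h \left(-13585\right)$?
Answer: $67925$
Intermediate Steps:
$h \left(-13585\right) = \left(-5\right) \left(-13585\right) = 67925$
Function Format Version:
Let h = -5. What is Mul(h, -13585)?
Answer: 67925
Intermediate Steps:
Mul(h, -13585) = Mul(-5, -13585) = 67925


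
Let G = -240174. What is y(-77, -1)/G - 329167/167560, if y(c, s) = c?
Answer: -3592929679/1829252520 ≈ -1.9642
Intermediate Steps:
y(-77, -1)/G - 329167/167560 = -77/(-240174) - 329167/167560 = -77*(-1/240174) - 329167*1/167560 = 7/21834 - 329167/167560 = -3592929679/1829252520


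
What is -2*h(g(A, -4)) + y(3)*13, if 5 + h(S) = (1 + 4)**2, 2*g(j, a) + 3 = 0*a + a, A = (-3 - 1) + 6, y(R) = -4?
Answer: -92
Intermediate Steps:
A = 2 (A = -4 + 6 = 2)
g(j, a) = -3/2 + a/2 (g(j, a) = -3/2 + (0*a + a)/2 = -3/2 + (0 + a)/2 = -3/2 + a/2)
h(S) = 20 (h(S) = -5 + (1 + 4)**2 = -5 + 5**2 = -5 + 25 = 20)
-2*h(g(A, -4)) + y(3)*13 = -2*20 - 4*13 = -40 - 52 = -92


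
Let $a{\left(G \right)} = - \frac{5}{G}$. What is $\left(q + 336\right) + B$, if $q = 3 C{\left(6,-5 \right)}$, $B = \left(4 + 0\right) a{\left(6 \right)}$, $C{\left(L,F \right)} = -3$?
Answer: $\frac{971}{3} \approx 323.67$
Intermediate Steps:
$B = - \frac{10}{3}$ ($B = \left(4 + 0\right) \left(- \frac{5}{6}\right) = 4 \left(\left(-5\right) \frac{1}{6}\right) = 4 \left(- \frac{5}{6}\right) = - \frac{10}{3} \approx -3.3333$)
$q = -9$ ($q = 3 \left(-3\right) = -9$)
$\left(q + 336\right) + B = \left(-9 + 336\right) - \frac{10}{3} = 327 - \frac{10}{3} = \frac{971}{3}$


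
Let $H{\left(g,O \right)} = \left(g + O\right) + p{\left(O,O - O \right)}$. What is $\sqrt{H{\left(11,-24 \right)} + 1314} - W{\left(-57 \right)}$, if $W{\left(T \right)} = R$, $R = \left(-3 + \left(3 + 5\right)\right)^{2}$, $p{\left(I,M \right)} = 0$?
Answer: $-25 + \sqrt{1301} \approx 11.069$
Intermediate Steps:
$H{\left(g,O \right)} = O + g$ ($H{\left(g,O \right)} = \left(g + O\right) + 0 = \left(O + g\right) + 0 = O + g$)
$R = 25$ ($R = \left(-3 + 8\right)^{2} = 5^{2} = 25$)
$W{\left(T \right)} = 25$
$\sqrt{H{\left(11,-24 \right)} + 1314} - W{\left(-57 \right)} = \sqrt{\left(-24 + 11\right) + 1314} - 25 = \sqrt{-13 + 1314} - 25 = \sqrt{1301} - 25 = -25 + \sqrt{1301}$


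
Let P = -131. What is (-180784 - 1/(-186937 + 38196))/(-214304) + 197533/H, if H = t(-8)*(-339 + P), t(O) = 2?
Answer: -1567811020596323/7490810947040 ≈ -209.30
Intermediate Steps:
H = -940 (H = 2*(-339 - 131) = 2*(-470) = -940)
(-180784 - 1/(-186937 + 38196))/(-214304) + 197533/H = (-180784 - 1/(-186937 + 38196))/(-214304) + 197533/(-940) = (-180784 - 1/(-148741))*(-1/214304) + 197533*(-1/940) = (-180784 - 1*(-1/148741))*(-1/214304) - 197533/940 = (-180784 + 1/148741)*(-1/214304) - 197533/940 = -26889992943/148741*(-1/214304) - 197533/940 = 26889992943/31875791264 - 197533/940 = -1567811020596323/7490810947040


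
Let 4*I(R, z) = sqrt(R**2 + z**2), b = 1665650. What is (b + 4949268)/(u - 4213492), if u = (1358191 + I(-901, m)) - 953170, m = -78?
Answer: -403083573926048/232071220907571 - 26459672*sqrt(817885)/232071220907571 ≈ -1.7370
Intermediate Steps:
I(R, z) = sqrt(R**2 + z**2)/4
u = 405021 + sqrt(817885)/4 (u = (1358191 + sqrt((-901)**2 + (-78)**2)/4) - 953170 = (1358191 + sqrt(811801 + 6084)/4) - 953170 = (1358191 + sqrt(817885)/4) - 953170 = 405021 + sqrt(817885)/4 ≈ 4.0525e+5)
(b + 4949268)/(u - 4213492) = (1665650 + 4949268)/((405021 + sqrt(817885)/4) - 4213492) = 6614918/(-3808471 + sqrt(817885)/4)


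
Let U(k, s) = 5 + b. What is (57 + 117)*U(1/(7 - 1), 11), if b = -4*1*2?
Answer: -522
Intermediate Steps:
b = -8 (b = -4*2 = -8)
U(k, s) = -3 (U(k, s) = 5 - 8 = -3)
(57 + 117)*U(1/(7 - 1), 11) = (57 + 117)*(-3) = 174*(-3) = -522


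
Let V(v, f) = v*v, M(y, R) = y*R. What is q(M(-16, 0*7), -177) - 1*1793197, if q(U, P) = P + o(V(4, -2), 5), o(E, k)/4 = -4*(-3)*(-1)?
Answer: -1793422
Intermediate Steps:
M(y, R) = R*y
V(v, f) = v²
o(E, k) = -48 (o(E, k) = 4*(-4*(-3)*(-1)) = 4*(12*(-1)) = 4*(-12) = -48)
q(U, P) = -48 + P (q(U, P) = P - 48 = -48 + P)
q(M(-16, 0*7), -177) - 1*1793197 = (-48 - 177) - 1*1793197 = -225 - 1793197 = -1793422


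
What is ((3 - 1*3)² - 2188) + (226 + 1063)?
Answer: -899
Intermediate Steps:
((3 - 1*3)² - 2188) + (226 + 1063) = ((3 - 3)² - 2188) + 1289 = (0² - 2188) + 1289 = (0 - 2188) + 1289 = -2188 + 1289 = -899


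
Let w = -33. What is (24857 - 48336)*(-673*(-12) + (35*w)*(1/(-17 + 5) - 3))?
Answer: -1092923971/4 ≈ -2.7323e+8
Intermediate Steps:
(24857 - 48336)*(-673*(-12) + (35*w)*(1/(-17 + 5) - 3)) = (24857 - 48336)*(-673*(-12) + (35*(-33))*(1/(-17 + 5) - 3)) = -23479*(8076 - 1155*(1/(-12) - 3)) = -23479*(8076 - 1155*(-1/12 - 3)) = -23479*(8076 - 1155*(-37/12)) = -23479*(8076 + 14245/4) = -23479*46549/4 = -1092923971/4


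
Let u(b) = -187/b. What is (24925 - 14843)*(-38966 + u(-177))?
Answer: -69533487190/177 ≈ -3.9284e+8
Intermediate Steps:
(24925 - 14843)*(-38966 + u(-177)) = (24925 - 14843)*(-38966 - 187/(-177)) = 10082*(-38966 - 187*(-1/177)) = 10082*(-38966 + 187/177) = 10082*(-6896795/177) = -69533487190/177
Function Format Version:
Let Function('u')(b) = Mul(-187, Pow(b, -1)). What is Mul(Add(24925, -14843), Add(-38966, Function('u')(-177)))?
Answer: Rational(-69533487190, 177) ≈ -3.9284e+8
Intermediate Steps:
Mul(Add(24925, -14843), Add(-38966, Function('u')(-177))) = Mul(Add(24925, -14843), Add(-38966, Mul(-187, Pow(-177, -1)))) = Mul(10082, Add(-38966, Mul(-187, Rational(-1, 177)))) = Mul(10082, Add(-38966, Rational(187, 177))) = Mul(10082, Rational(-6896795, 177)) = Rational(-69533487190, 177)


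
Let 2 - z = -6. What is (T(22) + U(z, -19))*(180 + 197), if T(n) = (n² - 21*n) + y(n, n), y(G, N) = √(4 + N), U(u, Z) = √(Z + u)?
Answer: 8294 + 377*√26 + 377*I*√11 ≈ 10216.0 + 1250.4*I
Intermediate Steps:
z = 8 (z = 2 - 1*(-6) = 2 + 6 = 8)
T(n) = n² + √(4 + n) - 21*n (T(n) = (n² - 21*n) + √(4 + n) = n² + √(4 + n) - 21*n)
(T(22) + U(z, -19))*(180 + 197) = ((22² + √(4 + 22) - 21*22) + √(-19 + 8))*(180 + 197) = ((484 + √26 - 462) + √(-11))*377 = ((22 + √26) + I*√11)*377 = (22 + √26 + I*√11)*377 = 8294 + 377*√26 + 377*I*√11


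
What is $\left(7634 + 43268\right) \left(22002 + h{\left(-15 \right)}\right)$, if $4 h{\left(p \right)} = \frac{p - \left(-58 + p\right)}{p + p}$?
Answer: $\frac{33597636041}{30} \approx 1.1199 \cdot 10^{9}$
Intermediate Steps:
$h{\left(p \right)} = \frac{29}{4 p}$ ($h{\left(p \right)} = \frac{\left(p - \left(-58 + p\right)\right) \frac{1}{p + p}}{4} = \frac{58 \frac{1}{2 p}}{4} = \frac{29 \frac{1}{p}}{4} = \frac{29}{4 p}$)
$\left(7634 + 43268\right) \left(22002 + h{\left(-15 \right)}\right) = \left(7634 + 43268\right) \left(22002 + \frac{29}{4 \left(-15\right)}\right) = 50902 \left(22002 + \frac{29}{4} \left(- \frac{1}{15}\right)\right) = 50902 \left(22002 - \frac{29}{60}\right) = 50902 \cdot \frac{1320091}{60} = \frac{33597636041}{30}$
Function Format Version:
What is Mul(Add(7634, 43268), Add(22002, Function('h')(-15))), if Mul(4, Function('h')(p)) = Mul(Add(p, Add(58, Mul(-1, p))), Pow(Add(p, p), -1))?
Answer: Rational(33597636041, 30) ≈ 1.1199e+9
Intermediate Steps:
Function('h')(p) = Mul(Rational(29, 4), Pow(p, -1)) (Function('h')(p) = Mul(Rational(1, 4), Mul(Add(p, Add(58, Mul(-1, p))), Pow(Add(p, p), -1))) = Mul(Rational(1, 4), Mul(58, Pow(Mul(2, p), -1))) = Mul(Rational(1, 4), Mul(58, Mul(Rational(1, 2), Pow(p, -1)))) = Mul(Rational(1, 4), Mul(29, Pow(p, -1))) = Mul(Rational(29, 4), Pow(p, -1)))
Mul(Add(7634, 43268), Add(22002, Function('h')(-15))) = Mul(Add(7634, 43268), Add(22002, Mul(Rational(29, 4), Pow(-15, -1)))) = Mul(50902, Add(22002, Mul(Rational(29, 4), Rational(-1, 15)))) = Mul(50902, Add(22002, Rational(-29, 60))) = Mul(50902, Rational(1320091, 60)) = Rational(33597636041, 30)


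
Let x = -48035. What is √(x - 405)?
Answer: 2*I*√12110 ≈ 220.09*I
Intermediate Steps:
√(x - 405) = √(-48035 - 405) = √(-48440) = 2*I*√12110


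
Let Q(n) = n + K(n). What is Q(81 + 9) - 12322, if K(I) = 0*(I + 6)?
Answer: -12232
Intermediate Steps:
K(I) = 0 (K(I) = 0*(6 + I) = 0)
Q(n) = n (Q(n) = n + 0 = n)
Q(81 + 9) - 12322 = (81 + 9) - 12322 = 90 - 12322 = -12232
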